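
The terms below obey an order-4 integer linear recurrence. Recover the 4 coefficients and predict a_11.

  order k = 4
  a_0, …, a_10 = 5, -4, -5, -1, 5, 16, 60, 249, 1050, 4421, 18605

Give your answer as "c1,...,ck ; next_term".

4,1,-1,2 ; 78289

  a_4 = 4·-1 + 1·-5 + -1·-4 + 2·5 = 5
  a_5 = 4·5 + 1·-1 + -1·-5 + 2·-4 = 16
  a_6 = 4·16 + 1·5 + -1·-1 + 2·-5 = 60
  a_7 = 4·60 + 1·16 + -1·5 + 2·-1 = 249
  a_8 = 4·249 + 1·60 + -1·16 + 2·5 = 1050
  a_9 = 4·1050 + 1·249 + -1·60 + 2·16 = 4421
  a_10 = 4·4421 + 1·1050 + -1·249 + 2·60 = 18605
  a_11 = 4·18605 + 1·4421 + -1·1050 + 2·249 = 78289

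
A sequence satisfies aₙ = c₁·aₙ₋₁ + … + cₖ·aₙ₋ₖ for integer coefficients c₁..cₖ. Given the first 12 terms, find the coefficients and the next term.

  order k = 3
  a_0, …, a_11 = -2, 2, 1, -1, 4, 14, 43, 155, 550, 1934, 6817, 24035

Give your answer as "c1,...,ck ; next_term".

  a_3 = 3·1 + 1·2 + 3·-2 = -1
  a_4 = 3·-1 + 1·1 + 3·2 = 4
  a_5 = 3·4 + 1·-1 + 3·1 = 14
  a_6 = 3·14 + 1·4 + 3·-1 = 43
  a_7 = 3·43 + 1·14 + 3·4 = 155
  a_8 = 3·155 + 1·43 + 3·14 = 550
  a_9 = 3·550 + 1·155 + 3·43 = 1934
  a_10 = 3·1934 + 1·550 + 3·155 = 6817
  a_11 = 3·6817 + 1·1934 + 3·550 = 24035
  a_12 = 3·24035 + 1·6817 + 3·1934 = 84724

3,1,3 ; 84724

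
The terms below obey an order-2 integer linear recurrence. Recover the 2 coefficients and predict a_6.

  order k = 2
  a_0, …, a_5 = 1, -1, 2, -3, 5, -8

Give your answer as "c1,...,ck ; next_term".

  a_2 = -1·-1 + 1·1 = 2
  a_3 = -1·2 + 1·-1 = -3
  a_4 = -1·-3 + 1·2 = 5
  a_5 = -1·5 + 1·-3 = -8
  a_6 = -1·-8 + 1·5 = 13

-1,1 ; 13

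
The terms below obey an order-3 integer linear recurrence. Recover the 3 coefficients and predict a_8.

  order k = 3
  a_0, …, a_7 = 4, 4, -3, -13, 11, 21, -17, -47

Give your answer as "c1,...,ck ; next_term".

-1,-2,-2 ; 39

  a_3 = -1·-3 + -2·4 + -2·4 = -13
  a_4 = -1·-13 + -2·-3 + -2·4 = 11
  a_5 = -1·11 + -2·-13 + -2·-3 = 21
  a_6 = -1·21 + -2·11 + -2·-13 = -17
  a_7 = -1·-17 + -2·21 + -2·11 = -47
  a_8 = -1·-47 + -2·-17 + -2·21 = 39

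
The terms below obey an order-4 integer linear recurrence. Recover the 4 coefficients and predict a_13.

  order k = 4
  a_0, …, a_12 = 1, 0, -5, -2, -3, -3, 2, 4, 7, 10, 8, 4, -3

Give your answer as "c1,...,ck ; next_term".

1,0,0,-1 ; -13

  a_4 = 1·-2 + 0·-5 + 0·0 + -1·1 = -3
  a_5 = 1·-3 + 0·-2 + 0·-5 + -1·0 = -3
  a_6 = 1·-3 + 0·-3 + 0·-2 + -1·-5 = 2
  a_7 = 1·2 + 0·-3 + 0·-3 + -1·-2 = 4
  a_8 = 1·4 + 0·2 + 0·-3 + -1·-3 = 7
  a_9 = 1·7 + 0·4 + 0·2 + -1·-3 = 10
  a_10 = 1·10 + 0·7 + 0·4 + -1·2 = 8
  a_11 = 1·8 + 0·10 + 0·7 + -1·4 = 4
  a_12 = 1·4 + 0·8 + 0·10 + -1·7 = -3
  a_13 = 1·-3 + 0·4 + 0·8 + -1·10 = -13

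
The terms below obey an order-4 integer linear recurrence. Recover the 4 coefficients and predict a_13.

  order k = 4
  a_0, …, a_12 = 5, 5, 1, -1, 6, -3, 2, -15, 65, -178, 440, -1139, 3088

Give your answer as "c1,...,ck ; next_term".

-3,-2,-2,3 ; -8400

  a_4 = -3·-1 + -2·1 + -2·5 + 3·5 = 6
  a_5 = -3·6 + -2·-1 + -2·1 + 3·5 = -3
  a_6 = -3·-3 + -2·6 + -2·-1 + 3·1 = 2
  a_7 = -3·2 + -2·-3 + -2·6 + 3·-1 = -15
  a_8 = -3·-15 + -2·2 + -2·-3 + 3·6 = 65
  a_9 = -3·65 + -2·-15 + -2·2 + 3·-3 = -178
  a_10 = -3·-178 + -2·65 + -2·-15 + 3·2 = 440
  a_11 = -3·440 + -2·-178 + -2·65 + 3·-15 = -1139
  a_12 = -3·-1139 + -2·440 + -2·-178 + 3·65 = 3088
  a_13 = -3·3088 + -2·-1139 + -2·440 + 3·-178 = -8400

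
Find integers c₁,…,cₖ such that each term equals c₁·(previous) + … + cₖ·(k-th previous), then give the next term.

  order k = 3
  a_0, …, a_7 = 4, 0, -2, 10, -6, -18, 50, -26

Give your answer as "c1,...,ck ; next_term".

-1,-2,2 ; -110

  a_3 = -1·-2 + -2·0 + 2·4 = 10
  a_4 = -1·10 + -2·-2 + 2·0 = -6
  a_5 = -1·-6 + -2·10 + 2·-2 = -18
  a_6 = -1·-18 + -2·-6 + 2·10 = 50
  a_7 = -1·50 + -2·-18 + 2·-6 = -26
  a_8 = -1·-26 + -2·50 + 2·-18 = -110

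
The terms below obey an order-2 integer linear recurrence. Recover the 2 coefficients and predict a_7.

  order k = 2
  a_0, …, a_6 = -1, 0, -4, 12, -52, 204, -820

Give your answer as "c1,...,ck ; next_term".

  a_2 = -3·0 + 4·-1 = -4
  a_3 = -3·-4 + 4·0 = 12
  a_4 = -3·12 + 4·-4 = -52
  a_5 = -3·-52 + 4·12 = 204
  a_6 = -3·204 + 4·-52 = -820
  a_7 = -3·-820 + 4·204 = 3276

-3,4 ; 3276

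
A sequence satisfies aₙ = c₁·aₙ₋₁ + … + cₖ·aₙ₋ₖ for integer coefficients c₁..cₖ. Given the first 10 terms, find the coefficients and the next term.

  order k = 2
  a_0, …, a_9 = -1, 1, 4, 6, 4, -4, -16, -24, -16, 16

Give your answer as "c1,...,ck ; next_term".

  a_2 = 2·1 + -2·-1 = 4
  a_3 = 2·4 + -2·1 = 6
  a_4 = 2·6 + -2·4 = 4
  a_5 = 2·4 + -2·6 = -4
  a_6 = 2·-4 + -2·4 = -16
  a_7 = 2·-16 + -2·-4 = -24
  a_8 = 2·-24 + -2·-16 = -16
  a_9 = 2·-16 + -2·-24 = 16
  a_10 = 2·16 + -2·-16 = 64

2,-2 ; 64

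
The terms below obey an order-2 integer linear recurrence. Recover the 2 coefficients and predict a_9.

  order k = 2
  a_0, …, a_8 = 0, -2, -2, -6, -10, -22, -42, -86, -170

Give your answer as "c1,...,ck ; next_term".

  a_2 = 1·-2 + 2·0 = -2
  a_3 = 1·-2 + 2·-2 = -6
  a_4 = 1·-6 + 2·-2 = -10
  a_5 = 1·-10 + 2·-6 = -22
  a_6 = 1·-22 + 2·-10 = -42
  a_7 = 1·-42 + 2·-22 = -86
  a_8 = 1·-86 + 2·-42 = -170
  a_9 = 1·-170 + 2·-86 = -342

1,2 ; -342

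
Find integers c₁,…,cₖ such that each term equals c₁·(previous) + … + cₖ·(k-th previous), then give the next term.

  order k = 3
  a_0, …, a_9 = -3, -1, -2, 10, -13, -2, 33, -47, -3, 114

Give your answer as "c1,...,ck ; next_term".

  a_3 = -2·-2 + -3·-1 + -1·-3 = 10
  a_4 = -2·10 + -3·-2 + -1·-1 = -13
  a_5 = -2·-13 + -3·10 + -1·-2 = -2
  a_6 = -2·-2 + -3·-13 + -1·10 = 33
  a_7 = -2·33 + -3·-2 + -1·-13 = -47
  a_8 = -2·-47 + -3·33 + -1·-2 = -3
  a_9 = -2·-3 + -3·-47 + -1·33 = 114
  a_10 = -2·114 + -3·-3 + -1·-47 = -172

-2,-3,-1 ; -172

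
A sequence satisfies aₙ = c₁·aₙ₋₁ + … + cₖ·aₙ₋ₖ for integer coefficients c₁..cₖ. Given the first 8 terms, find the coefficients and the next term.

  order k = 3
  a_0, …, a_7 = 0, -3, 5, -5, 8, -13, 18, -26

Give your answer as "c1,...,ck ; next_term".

  a_3 = -1·5 + 0·-3 + -1·0 = -5
  a_4 = -1·-5 + 0·5 + -1·-3 = 8
  a_5 = -1·8 + 0·-5 + -1·5 = -13
  a_6 = -1·-13 + 0·8 + -1·-5 = 18
  a_7 = -1·18 + 0·-13 + -1·8 = -26
  a_8 = -1·-26 + 0·18 + -1·-13 = 39

-1,0,-1 ; 39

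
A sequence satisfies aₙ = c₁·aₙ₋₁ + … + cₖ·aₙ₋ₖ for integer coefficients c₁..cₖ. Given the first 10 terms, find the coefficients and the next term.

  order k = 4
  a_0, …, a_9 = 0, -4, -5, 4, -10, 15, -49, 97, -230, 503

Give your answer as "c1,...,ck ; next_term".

  a_4 = -1·4 + 2·-5 + -1·-4 + 2·0 = -10
  a_5 = -1·-10 + 2·4 + -1·-5 + 2·-4 = 15
  a_6 = -1·15 + 2·-10 + -1·4 + 2·-5 = -49
  a_7 = -1·-49 + 2·15 + -1·-10 + 2·4 = 97
  a_8 = -1·97 + 2·-49 + -1·15 + 2·-10 = -230
  a_9 = -1·-230 + 2·97 + -1·-49 + 2·15 = 503
  a_10 = -1·503 + 2·-230 + -1·97 + 2·-49 = -1158

-1,2,-1,2 ; -1158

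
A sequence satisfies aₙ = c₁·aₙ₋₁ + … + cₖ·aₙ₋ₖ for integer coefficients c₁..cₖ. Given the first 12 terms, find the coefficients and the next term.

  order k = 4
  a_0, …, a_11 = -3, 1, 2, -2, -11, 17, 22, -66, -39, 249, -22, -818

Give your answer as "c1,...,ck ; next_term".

  a_4 = -1·-2 + -3·2 + -1·1 + 2·-3 = -11
  a_5 = -1·-11 + -3·-2 + -1·2 + 2·1 = 17
  a_6 = -1·17 + -3·-11 + -1·-2 + 2·2 = 22
  a_7 = -1·22 + -3·17 + -1·-11 + 2·-2 = -66
  a_8 = -1·-66 + -3·22 + -1·17 + 2·-11 = -39
  a_9 = -1·-39 + -3·-66 + -1·22 + 2·17 = 249
  a_10 = -1·249 + -3·-39 + -1·-66 + 2·22 = -22
  a_11 = -1·-22 + -3·249 + -1·-39 + 2·-66 = -818
  a_12 = -1·-818 + -3·-22 + -1·249 + 2·-39 = 557

-1,-3,-1,2 ; 557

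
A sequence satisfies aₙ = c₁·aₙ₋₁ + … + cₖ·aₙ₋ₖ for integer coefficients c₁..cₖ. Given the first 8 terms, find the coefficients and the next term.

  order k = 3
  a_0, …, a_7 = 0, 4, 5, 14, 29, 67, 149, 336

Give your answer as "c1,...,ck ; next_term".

2,1,-1 ; 754

  a_3 = 2·5 + 1·4 + -1·0 = 14
  a_4 = 2·14 + 1·5 + -1·4 = 29
  a_5 = 2·29 + 1·14 + -1·5 = 67
  a_6 = 2·67 + 1·29 + -1·14 = 149
  a_7 = 2·149 + 1·67 + -1·29 = 336
  a_8 = 2·336 + 1·149 + -1·67 = 754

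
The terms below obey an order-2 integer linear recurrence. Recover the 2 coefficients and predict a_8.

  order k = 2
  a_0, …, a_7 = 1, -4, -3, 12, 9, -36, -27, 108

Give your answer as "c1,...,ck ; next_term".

0,-3 ; 81

  a_2 = 0·-4 + -3·1 = -3
  a_3 = 0·-3 + -3·-4 = 12
  a_4 = 0·12 + -3·-3 = 9
  a_5 = 0·9 + -3·12 = -36
  a_6 = 0·-36 + -3·9 = -27
  a_7 = 0·-27 + -3·-36 = 108
  a_8 = 0·108 + -3·-27 = 81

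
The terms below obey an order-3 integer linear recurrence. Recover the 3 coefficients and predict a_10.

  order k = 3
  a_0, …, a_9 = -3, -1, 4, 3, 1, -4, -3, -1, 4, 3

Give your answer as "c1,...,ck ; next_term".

0,0,-1 ; 1

  a_3 = 0·4 + 0·-1 + -1·-3 = 3
  a_4 = 0·3 + 0·4 + -1·-1 = 1
  a_5 = 0·1 + 0·3 + -1·4 = -4
  a_6 = 0·-4 + 0·1 + -1·3 = -3
  a_7 = 0·-3 + 0·-4 + -1·1 = -1
  a_8 = 0·-1 + 0·-3 + -1·-4 = 4
  a_9 = 0·4 + 0·-1 + -1·-3 = 3
  a_10 = 0·3 + 0·4 + -1·-1 = 1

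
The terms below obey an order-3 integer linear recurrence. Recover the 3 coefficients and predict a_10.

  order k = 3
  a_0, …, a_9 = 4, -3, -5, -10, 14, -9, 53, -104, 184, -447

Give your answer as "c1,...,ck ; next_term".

  a_3 = -1·-5 + 1·-3 + -3·4 = -10
  a_4 = -1·-10 + 1·-5 + -3·-3 = 14
  a_5 = -1·14 + 1·-10 + -3·-5 = -9
  a_6 = -1·-9 + 1·14 + -3·-10 = 53
  a_7 = -1·53 + 1·-9 + -3·14 = -104
  a_8 = -1·-104 + 1·53 + -3·-9 = 184
  a_9 = -1·184 + 1·-104 + -3·53 = -447
  a_10 = -1·-447 + 1·184 + -3·-104 = 943

-1,1,-3 ; 943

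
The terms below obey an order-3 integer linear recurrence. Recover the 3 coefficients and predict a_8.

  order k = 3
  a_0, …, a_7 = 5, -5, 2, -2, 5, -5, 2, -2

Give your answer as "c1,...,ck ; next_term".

  a_3 = -1·2 + -1·-5 + -1·5 = -2
  a_4 = -1·-2 + -1·2 + -1·-5 = 5
  a_5 = -1·5 + -1·-2 + -1·2 = -5
  a_6 = -1·-5 + -1·5 + -1·-2 = 2
  a_7 = -1·2 + -1·-5 + -1·5 = -2
  a_8 = -1·-2 + -1·2 + -1·-5 = 5

-1,-1,-1 ; 5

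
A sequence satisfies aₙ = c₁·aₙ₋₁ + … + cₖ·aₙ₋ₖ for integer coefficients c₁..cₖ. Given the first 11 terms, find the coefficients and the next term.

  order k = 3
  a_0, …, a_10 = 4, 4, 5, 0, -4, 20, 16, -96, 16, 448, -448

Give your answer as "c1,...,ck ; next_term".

  a_3 = 0·5 + -4·4 + 4·4 = 0
  a_4 = 0·0 + -4·5 + 4·4 = -4
  a_5 = 0·-4 + -4·0 + 4·5 = 20
  a_6 = 0·20 + -4·-4 + 4·0 = 16
  a_7 = 0·16 + -4·20 + 4·-4 = -96
  a_8 = 0·-96 + -4·16 + 4·20 = 16
  a_9 = 0·16 + -4·-96 + 4·16 = 448
  a_10 = 0·448 + -4·16 + 4·-96 = -448
  a_11 = 0·-448 + -4·448 + 4·16 = -1728

0,-4,4 ; -1728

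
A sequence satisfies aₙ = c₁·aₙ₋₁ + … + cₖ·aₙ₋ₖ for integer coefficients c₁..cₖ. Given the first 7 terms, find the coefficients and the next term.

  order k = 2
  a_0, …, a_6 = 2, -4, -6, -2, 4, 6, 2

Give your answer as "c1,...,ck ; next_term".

1,-1 ; -4

  a_2 = 1·-4 + -1·2 = -6
  a_3 = 1·-6 + -1·-4 = -2
  a_4 = 1·-2 + -1·-6 = 4
  a_5 = 1·4 + -1·-2 = 6
  a_6 = 1·6 + -1·4 = 2
  a_7 = 1·2 + -1·6 = -4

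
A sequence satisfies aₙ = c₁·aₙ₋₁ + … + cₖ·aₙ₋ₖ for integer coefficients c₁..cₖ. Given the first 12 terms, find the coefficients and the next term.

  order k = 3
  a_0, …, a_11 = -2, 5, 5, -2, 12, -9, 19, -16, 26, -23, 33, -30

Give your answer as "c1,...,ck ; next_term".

  a_3 = -1·5 + 1·5 + 1·-2 = -2
  a_4 = -1·-2 + 1·5 + 1·5 = 12
  a_5 = -1·12 + 1·-2 + 1·5 = -9
  a_6 = -1·-9 + 1·12 + 1·-2 = 19
  a_7 = -1·19 + 1·-9 + 1·12 = -16
  a_8 = -1·-16 + 1·19 + 1·-9 = 26
  a_9 = -1·26 + 1·-16 + 1·19 = -23
  a_10 = -1·-23 + 1·26 + 1·-16 = 33
  a_11 = -1·33 + 1·-23 + 1·26 = -30
  a_12 = -1·-30 + 1·33 + 1·-23 = 40

-1,1,1 ; 40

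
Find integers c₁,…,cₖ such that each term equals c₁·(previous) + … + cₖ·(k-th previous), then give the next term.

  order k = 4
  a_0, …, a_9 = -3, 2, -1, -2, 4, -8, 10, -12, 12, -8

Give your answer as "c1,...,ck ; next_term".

  a_4 = 0·-2 + 2·-1 + 0·2 + -2·-3 = 4
  a_5 = 0·4 + 2·-2 + 0·-1 + -2·2 = -8
  a_6 = 0·-8 + 2·4 + 0·-2 + -2·-1 = 10
  a_7 = 0·10 + 2·-8 + 0·4 + -2·-2 = -12
  a_8 = 0·-12 + 2·10 + 0·-8 + -2·4 = 12
  a_9 = 0·12 + 2·-12 + 0·10 + -2·-8 = -8
  a_10 = 0·-8 + 2·12 + 0·-12 + -2·10 = 4

0,2,0,-2 ; 4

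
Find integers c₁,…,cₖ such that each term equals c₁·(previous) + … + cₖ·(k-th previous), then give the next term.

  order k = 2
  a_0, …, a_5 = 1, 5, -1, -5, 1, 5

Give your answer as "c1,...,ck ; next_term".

0,-1 ; -1

  a_2 = 0·5 + -1·1 = -1
  a_3 = 0·-1 + -1·5 = -5
  a_4 = 0·-5 + -1·-1 = 1
  a_5 = 0·1 + -1·-5 = 5
  a_6 = 0·5 + -1·1 = -1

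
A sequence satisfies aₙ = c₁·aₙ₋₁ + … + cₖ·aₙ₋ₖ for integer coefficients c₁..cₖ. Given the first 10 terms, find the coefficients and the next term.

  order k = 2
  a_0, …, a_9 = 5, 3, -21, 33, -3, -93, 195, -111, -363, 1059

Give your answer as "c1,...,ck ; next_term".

  a_2 = -2·3 + -3·5 = -21
  a_3 = -2·-21 + -3·3 = 33
  a_4 = -2·33 + -3·-21 = -3
  a_5 = -2·-3 + -3·33 = -93
  a_6 = -2·-93 + -3·-3 = 195
  a_7 = -2·195 + -3·-93 = -111
  a_8 = -2·-111 + -3·195 = -363
  a_9 = -2·-363 + -3·-111 = 1059
  a_10 = -2·1059 + -3·-363 = -1029

-2,-3 ; -1029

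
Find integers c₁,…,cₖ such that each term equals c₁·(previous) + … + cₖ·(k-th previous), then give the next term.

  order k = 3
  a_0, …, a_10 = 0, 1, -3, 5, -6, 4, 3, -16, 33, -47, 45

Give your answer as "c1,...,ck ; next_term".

  a_3 = -2·-3 + -1·1 + 1·0 = 5
  a_4 = -2·5 + -1·-3 + 1·1 = -6
  a_5 = -2·-6 + -1·5 + 1·-3 = 4
  a_6 = -2·4 + -1·-6 + 1·5 = 3
  a_7 = -2·3 + -1·4 + 1·-6 = -16
  a_8 = -2·-16 + -1·3 + 1·4 = 33
  a_9 = -2·33 + -1·-16 + 1·3 = -47
  a_10 = -2·-47 + -1·33 + 1·-16 = 45
  a_11 = -2·45 + -1·-47 + 1·33 = -10

-2,-1,1 ; -10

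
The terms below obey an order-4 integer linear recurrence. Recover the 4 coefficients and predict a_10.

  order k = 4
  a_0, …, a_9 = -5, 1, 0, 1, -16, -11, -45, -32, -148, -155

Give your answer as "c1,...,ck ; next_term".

  a_4 = 1·1 + 2·0 + -2·1 + 3·-5 = -16
  a_5 = 1·-16 + 2·1 + -2·0 + 3·1 = -11
  a_6 = 1·-11 + 2·-16 + -2·1 + 3·0 = -45
  a_7 = 1·-45 + 2·-11 + -2·-16 + 3·1 = -32
  a_8 = 1·-32 + 2·-45 + -2·-11 + 3·-16 = -148
  a_9 = 1·-148 + 2·-32 + -2·-45 + 3·-11 = -155
  a_10 = 1·-155 + 2·-148 + -2·-32 + 3·-45 = -522

1,2,-2,3 ; -522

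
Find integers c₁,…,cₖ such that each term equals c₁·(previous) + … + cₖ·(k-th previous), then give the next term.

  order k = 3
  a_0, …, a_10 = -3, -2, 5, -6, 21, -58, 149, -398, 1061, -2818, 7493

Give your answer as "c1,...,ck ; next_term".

  a_3 = -2·5 + 1·-2 + -2·-3 = -6
  a_4 = -2·-6 + 1·5 + -2·-2 = 21
  a_5 = -2·21 + 1·-6 + -2·5 = -58
  a_6 = -2·-58 + 1·21 + -2·-6 = 149
  a_7 = -2·149 + 1·-58 + -2·21 = -398
  a_8 = -2·-398 + 1·149 + -2·-58 = 1061
  a_9 = -2·1061 + 1·-398 + -2·149 = -2818
  a_10 = -2·-2818 + 1·1061 + -2·-398 = 7493
  a_11 = -2·7493 + 1·-2818 + -2·1061 = -19926

-2,1,-2 ; -19926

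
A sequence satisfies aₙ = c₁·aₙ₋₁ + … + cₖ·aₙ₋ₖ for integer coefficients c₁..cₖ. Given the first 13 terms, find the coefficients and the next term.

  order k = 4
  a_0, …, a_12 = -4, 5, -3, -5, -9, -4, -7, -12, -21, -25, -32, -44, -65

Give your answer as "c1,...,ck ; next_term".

1,0,0,1 ; -90

  a_4 = 1·-5 + 0·-3 + 0·5 + 1·-4 = -9
  a_5 = 1·-9 + 0·-5 + 0·-3 + 1·5 = -4
  a_6 = 1·-4 + 0·-9 + 0·-5 + 1·-3 = -7
  a_7 = 1·-7 + 0·-4 + 0·-9 + 1·-5 = -12
  a_8 = 1·-12 + 0·-7 + 0·-4 + 1·-9 = -21
  a_9 = 1·-21 + 0·-12 + 0·-7 + 1·-4 = -25
  a_10 = 1·-25 + 0·-21 + 0·-12 + 1·-7 = -32
  a_11 = 1·-32 + 0·-25 + 0·-21 + 1·-12 = -44
  a_12 = 1·-44 + 0·-32 + 0·-25 + 1·-21 = -65
  a_13 = 1·-65 + 0·-44 + 0·-32 + 1·-25 = -90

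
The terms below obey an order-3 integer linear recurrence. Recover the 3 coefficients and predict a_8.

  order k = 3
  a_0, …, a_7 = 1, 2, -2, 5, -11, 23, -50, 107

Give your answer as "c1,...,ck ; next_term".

-1,2,-1 ; -230

  a_3 = -1·-2 + 2·2 + -1·1 = 5
  a_4 = -1·5 + 2·-2 + -1·2 = -11
  a_5 = -1·-11 + 2·5 + -1·-2 = 23
  a_6 = -1·23 + 2·-11 + -1·5 = -50
  a_7 = -1·-50 + 2·23 + -1·-11 = 107
  a_8 = -1·107 + 2·-50 + -1·23 = -230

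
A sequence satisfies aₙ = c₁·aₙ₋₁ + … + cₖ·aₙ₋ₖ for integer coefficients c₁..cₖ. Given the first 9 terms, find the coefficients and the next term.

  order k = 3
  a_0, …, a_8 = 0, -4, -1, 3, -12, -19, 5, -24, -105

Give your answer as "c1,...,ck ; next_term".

1,-1,4 ; -61

  a_3 = 1·-1 + -1·-4 + 4·0 = 3
  a_4 = 1·3 + -1·-1 + 4·-4 = -12
  a_5 = 1·-12 + -1·3 + 4·-1 = -19
  a_6 = 1·-19 + -1·-12 + 4·3 = 5
  a_7 = 1·5 + -1·-19 + 4·-12 = -24
  a_8 = 1·-24 + -1·5 + 4·-19 = -105
  a_9 = 1·-105 + -1·-24 + 4·5 = -61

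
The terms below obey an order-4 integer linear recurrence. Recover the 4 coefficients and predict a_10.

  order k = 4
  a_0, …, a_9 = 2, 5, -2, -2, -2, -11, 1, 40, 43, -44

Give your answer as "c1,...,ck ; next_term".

  a_4 = 1·-2 + -3·-2 + 0·5 + -3·2 = -2
  a_5 = 1·-2 + -3·-2 + 0·-2 + -3·5 = -11
  a_6 = 1·-11 + -3·-2 + 0·-2 + -3·-2 = 1
  a_7 = 1·1 + -3·-11 + 0·-2 + -3·-2 = 40
  a_8 = 1·40 + -3·1 + 0·-11 + -3·-2 = 43
  a_9 = 1·43 + -3·40 + 0·1 + -3·-11 = -44
  a_10 = 1·-44 + -3·43 + 0·40 + -3·1 = -176

1,-3,0,-3 ; -176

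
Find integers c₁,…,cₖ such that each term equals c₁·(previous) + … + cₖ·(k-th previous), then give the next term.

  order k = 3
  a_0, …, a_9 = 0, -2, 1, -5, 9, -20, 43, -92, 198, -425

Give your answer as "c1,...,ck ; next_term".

-1,2,-1 ; 913

  a_3 = -1·1 + 2·-2 + -1·0 = -5
  a_4 = -1·-5 + 2·1 + -1·-2 = 9
  a_5 = -1·9 + 2·-5 + -1·1 = -20
  a_6 = -1·-20 + 2·9 + -1·-5 = 43
  a_7 = -1·43 + 2·-20 + -1·9 = -92
  a_8 = -1·-92 + 2·43 + -1·-20 = 198
  a_9 = -1·198 + 2·-92 + -1·43 = -425
  a_10 = -1·-425 + 2·198 + -1·-92 = 913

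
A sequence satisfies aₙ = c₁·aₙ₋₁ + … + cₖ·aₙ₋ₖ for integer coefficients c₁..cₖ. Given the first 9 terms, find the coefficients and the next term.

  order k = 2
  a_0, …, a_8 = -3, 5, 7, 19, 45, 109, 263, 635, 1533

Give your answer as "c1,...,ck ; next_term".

  a_2 = 2·5 + 1·-3 = 7
  a_3 = 2·7 + 1·5 = 19
  a_4 = 2·19 + 1·7 = 45
  a_5 = 2·45 + 1·19 = 109
  a_6 = 2·109 + 1·45 = 263
  a_7 = 2·263 + 1·109 = 635
  a_8 = 2·635 + 1·263 = 1533
  a_9 = 2·1533 + 1·635 = 3701

2,1 ; 3701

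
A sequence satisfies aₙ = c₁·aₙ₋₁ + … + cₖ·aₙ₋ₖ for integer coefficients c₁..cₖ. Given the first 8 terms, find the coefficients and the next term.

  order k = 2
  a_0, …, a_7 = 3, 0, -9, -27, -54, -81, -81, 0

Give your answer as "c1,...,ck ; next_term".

3,-3 ; 243

  a_2 = 3·0 + -3·3 = -9
  a_3 = 3·-9 + -3·0 = -27
  a_4 = 3·-27 + -3·-9 = -54
  a_5 = 3·-54 + -3·-27 = -81
  a_6 = 3·-81 + -3·-54 = -81
  a_7 = 3·-81 + -3·-81 = 0
  a_8 = 3·0 + -3·-81 = 243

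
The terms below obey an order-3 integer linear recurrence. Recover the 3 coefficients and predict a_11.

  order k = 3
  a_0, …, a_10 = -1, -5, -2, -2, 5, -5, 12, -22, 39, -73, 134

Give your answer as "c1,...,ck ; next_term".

  a_3 = -1·-2 + 1·-5 + -1·-1 = -2
  a_4 = -1·-2 + 1·-2 + -1·-5 = 5
  a_5 = -1·5 + 1·-2 + -1·-2 = -5
  a_6 = -1·-5 + 1·5 + -1·-2 = 12
  a_7 = -1·12 + 1·-5 + -1·5 = -22
  a_8 = -1·-22 + 1·12 + -1·-5 = 39
  a_9 = -1·39 + 1·-22 + -1·12 = -73
  a_10 = -1·-73 + 1·39 + -1·-22 = 134
  a_11 = -1·134 + 1·-73 + -1·39 = -246

-1,1,-1 ; -246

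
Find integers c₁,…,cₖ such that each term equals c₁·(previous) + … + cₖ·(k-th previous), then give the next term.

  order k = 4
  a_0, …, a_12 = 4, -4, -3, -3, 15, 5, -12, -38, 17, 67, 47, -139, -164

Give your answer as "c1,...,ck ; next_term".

0,-1,-2,1 ; 112

  a_4 = 0·-3 + -1·-3 + -2·-4 + 1·4 = 15
  a_5 = 0·15 + -1·-3 + -2·-3 + 1·-4 = 5
  a_6 = 0·5 + -1·15 + -2·-3 + 1·-3 = -12
  a_7 = 0·-12 + -1·5 + -2·15 + 1·-3 = -38
  a_8 = 0·-38 + -1·-12 + -2·5 + 1·15 = 17
  a_9 = 0·17 + -1·-38 + -2·-12 + 1·5 = 67
  a_10 = 0·67 + -1·17 + -2·-38 + 1·-12 = 47
  a_11 = 0·47 + -1·67 + -2·17 + 1·-38 = -139
  a_12 = 0·-139 + -1·47 + -2·67 + 1·17 = -164
  a_13 = 0·-164 + -1·-139 + -2·47 + 1·67 = 112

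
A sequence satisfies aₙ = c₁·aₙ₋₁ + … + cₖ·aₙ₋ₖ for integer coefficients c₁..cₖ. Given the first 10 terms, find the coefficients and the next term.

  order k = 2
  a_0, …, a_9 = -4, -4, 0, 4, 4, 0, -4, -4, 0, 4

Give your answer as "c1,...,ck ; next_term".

  a_2 = 1·-4 + -1·-4 = 0
  a_3 = 1·0 + -1·-4 = 4
  a_4 = 1·4 + -1·0 = 4
  a_5 = 1·4 + -1·4 = 0
  a_6 = 1·0 + -1·4 = -4
  a_7 = 1·-4 + -1·0 = -4
  a_8 = 1·-4 + -1·-4 = 0
  a_9 = 1·0 + -1·-4 = 4
  a_10 = 1·4 + -1·0 = 4

1,-1 ; 4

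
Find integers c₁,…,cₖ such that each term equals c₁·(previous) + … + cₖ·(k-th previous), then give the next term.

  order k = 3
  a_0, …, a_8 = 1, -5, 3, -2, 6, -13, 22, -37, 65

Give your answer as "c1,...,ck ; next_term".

  a_3 = -2·3 + -1·-5 + -1·1 = -2
  a_4 = -2·-2 + -1·3 + -1·-5 = 6
  a_5 = -2·6 + -1·-2 + -1·3 = -13
  a_6 = -2·-13 + -1·6 + -1·-2 = 22
  a_7 = -2·22 + -1·-13 + -1·6 = -37
  a_8 = -2·-37 + -1·22 + -1·-13 = 65
  a_9 = -2·65 + -1·-37 + -1·22 = -115

-2,-1,-1 ; -115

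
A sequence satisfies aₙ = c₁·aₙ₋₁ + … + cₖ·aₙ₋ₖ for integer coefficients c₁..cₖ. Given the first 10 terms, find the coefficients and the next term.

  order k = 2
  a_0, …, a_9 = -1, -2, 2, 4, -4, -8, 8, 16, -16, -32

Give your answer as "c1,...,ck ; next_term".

  a_2 = 0·-2 + -2·-1 = 2
  a_3 = 0·2 + -2·-2 = 4
  a_4 = 0·4 + -2·2 = -4
  a_5 = 0·-4 + -2·4 = -8
  a_6 = 0·-8 + -2·-4 = 8
  a_7 = 0·8 + -2·-8 = 16
  a_8 = 0·16 + -2·8 = -16
  a_9 = 0·-16 + -2·16 = -32
  a_10 = 0·-32 + -2·-16 = 32

0,-2 ; 32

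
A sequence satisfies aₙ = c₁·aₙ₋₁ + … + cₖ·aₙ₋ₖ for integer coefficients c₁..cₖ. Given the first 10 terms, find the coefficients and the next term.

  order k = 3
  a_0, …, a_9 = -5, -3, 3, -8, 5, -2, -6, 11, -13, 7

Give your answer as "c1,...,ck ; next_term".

-1,0,1 ; 4

  a_3 = -1·3 + 0·-3 + 1·-5 = -8
  a_4 = -1·-8 + 0·3 + 1·-3 = 5
  a_5 = -1·5 + 0·-8 + 1·3 = -2
  a_6 = -1·-2 + 0·5 + 1·-8 = -6
  a_7 = -1·-6 + 0·-2 + 1·5 = 11
  a_8 = -1·11 + 0·-6 + 1·-2 = -13
  a_9 = -1·-13 + 0·11 + 1·-6 = 7
  a_10 = -1·7 + 0·-13 + 1·11 = 4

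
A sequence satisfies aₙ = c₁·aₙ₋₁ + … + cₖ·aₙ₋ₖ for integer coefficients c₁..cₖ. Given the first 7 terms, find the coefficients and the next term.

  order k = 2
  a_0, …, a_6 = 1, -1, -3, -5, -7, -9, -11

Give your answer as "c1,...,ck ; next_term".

  a_2 = 2·-1 + -1·1 = -3
  a_3 = 2·-3 + -1·-1 = -5
  a_4 = 2·-5 + -1·-3 = -7
  a_5 = 2·-7 + -1·-5 = -9
  a_6 = 2·-9 + -1·-7 = -11
  a_7 = 2·-11 + -1·-9 = -13

2,-1 ; -13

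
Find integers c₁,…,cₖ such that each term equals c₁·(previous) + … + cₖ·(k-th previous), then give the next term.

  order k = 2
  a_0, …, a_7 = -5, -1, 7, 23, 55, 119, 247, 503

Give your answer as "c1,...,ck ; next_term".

3,-2 ; 1015

  a_2 = 3·-1 + -2·-5 = 7
  a_3 = 3·7 + -2·-1 = 23
  a_4 = 3·23 + -2·7 = 55
  a_5 = 3·55 + -2·23 = 119
  a_6 = 3·119 + -2·55 = 247
  a_7 = 3·247 + -2·119 = 503
  a_8 = 3·503 + -2·247 = 1015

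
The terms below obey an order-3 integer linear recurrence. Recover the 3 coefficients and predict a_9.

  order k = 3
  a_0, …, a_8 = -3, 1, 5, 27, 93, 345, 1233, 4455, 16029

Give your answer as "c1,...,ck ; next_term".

  a_3 = 3·5 + 3·1 + -3·-3 = 27
  a_4 = 3·27 + 3·5 + -3·1 = 93
  a_5 = 3·93 + 3·27 + -3·5 = 345
  a_6 = 3·345 + 3·93 + -3·27 = 1233
  a_7 = 3·1233 + 3·345 + -3·93 = 4455
  a_8 = 3·4455 + 3·1233 + -3·345 = 16029
  a_9 = 3·16029 + 3·4455 + -3·1233 = 57753

3,3,-3 ; 57753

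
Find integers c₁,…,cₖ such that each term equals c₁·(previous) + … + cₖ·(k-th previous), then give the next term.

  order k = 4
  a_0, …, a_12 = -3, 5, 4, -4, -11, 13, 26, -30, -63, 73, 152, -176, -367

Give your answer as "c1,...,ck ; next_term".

0,-2,0,1 ; 425

  a_4 = 0·-4 + -2·4 + 0·5 + 1·-3 = -11
  a_5 = 0·-11 + -2·-4 + 0·4 + 1·5 = 13
  a_6 = 0·13 + -2·-11 + 0·-4 + 1·4 = 26
  a_7 = 0·26 + -2·13 + 0·-11 + 1·-4 = -30
  a_8 = 0·-30 + -2·26 + 0·13 + 1·-11 = -63
  a_9 = 0·-63 + -2·-30 + 0·26 + 1·13 = 73
  a_10 = 0·73 + -2·-63 + 0·-30 + 1·26 = 152
  a_11 = 0·152 + -2·73 + 0·-63 + 1·-30 = -176
  a_12 = 0·-176 + -2·152 + 0·73 + 1·-63 = -367
  a_13 = 0·-367 + -2·-176 + 0·152 + 1·73 = 425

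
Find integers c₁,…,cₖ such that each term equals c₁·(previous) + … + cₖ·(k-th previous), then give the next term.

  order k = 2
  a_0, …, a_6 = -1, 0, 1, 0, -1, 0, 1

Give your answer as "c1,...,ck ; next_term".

  a_2 = 0·0 + -1·-1 = 1
  a_3 = 0·1 + -1·0 = 0
  a_4 = 0·0 + -1·1 = -1
  a_5 = 0·-1 + -1·0 = 0
  a_6 = 0·0 + -1·-1 = 1
  a_7 = 0·1 + -1·0 = 0

0,-1 ; 0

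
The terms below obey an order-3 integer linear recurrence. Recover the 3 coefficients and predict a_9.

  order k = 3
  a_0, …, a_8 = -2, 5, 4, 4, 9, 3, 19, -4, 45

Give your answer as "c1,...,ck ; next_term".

-1,2,1 ; -34

  a_3 = -1·4 + 2·5 + 1·-2 = 4
  a_4 = -1·4 + 2·4 + 1·5 = 9
  a_5 = -1·9 + 2·4 + 1·4 = 3
  a_6 = -1·3 + 2·9 + 1·4 = 19
  a_7 = -1·19 + 2·3 + 1·9 = -4
  a_8 = -1·-4 + 2·19 + 1·3 = 45
  a_9 = -1·45 + 2·-4 + 1·19 = -34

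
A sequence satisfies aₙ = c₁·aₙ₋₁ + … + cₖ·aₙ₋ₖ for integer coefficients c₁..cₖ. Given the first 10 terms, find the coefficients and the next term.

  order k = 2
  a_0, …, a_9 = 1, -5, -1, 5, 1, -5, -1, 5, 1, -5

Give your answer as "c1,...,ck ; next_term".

  a_2 = 0·-5 + -1·1 = -1
  a_3 = 0·-1 + -1·-5 = 5
  a_4 = 0·5 + -1·-1 = 1
  a_5 = 0·1 + -1·5 = -5
  a_6 = 0·-5 + -1·1 = -1
  a_7 = 0·-1 + -1·-5 = 5
  a_8 = 0·5 + -1·-1 = 1
  a_9 = 0·1 + -1·5 = -5
  a_10 = 0·-5 + -1·1 = -1

0,-1 ; -1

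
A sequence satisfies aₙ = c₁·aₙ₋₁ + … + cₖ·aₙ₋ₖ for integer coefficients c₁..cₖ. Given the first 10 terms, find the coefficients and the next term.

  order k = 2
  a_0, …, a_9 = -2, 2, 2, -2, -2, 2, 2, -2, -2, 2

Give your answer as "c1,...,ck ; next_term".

  a_2 = 0·2 + -1·-2 = 2
  a_3 = 0·2 + -1·2 = -2
  a_4 = 0·-2 + -1·2 = -2
  a_5 = 0·-2 + -1·-2 = 2
  a_6 = 0·2 + -1·-2 = 2
  a_7 = 0·2 + -1·2 = -2
  a_8 = 0·-2 + -1·2 = -2
  a_9 = 0·-2 + -1·-2 = 2
  a_10 = 0·2 + -1·-2 = 2

0,-1 ; 2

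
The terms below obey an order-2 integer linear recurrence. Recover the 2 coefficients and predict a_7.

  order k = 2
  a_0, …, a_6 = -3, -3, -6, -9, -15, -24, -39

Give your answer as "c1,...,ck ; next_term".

  a_2 = 1·-3 + 1·-3 = -6
  a_3 = 1·-6 + 1·-3 = -9
  a_4 = 1·-9 + 1·-6 = -15
  a_5 = 1·-15 + 1·-9 = -24
  a_6 = 1·-24 + 1·-15 = -39
  a_7 = 1·-39 + 1·-24 = -63

1,1 ; -63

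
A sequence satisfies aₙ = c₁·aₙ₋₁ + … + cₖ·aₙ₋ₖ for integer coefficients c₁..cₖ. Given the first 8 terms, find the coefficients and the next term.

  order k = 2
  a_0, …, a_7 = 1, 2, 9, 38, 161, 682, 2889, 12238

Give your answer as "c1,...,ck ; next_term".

4,1 ; 51841

  a_2 = 4·2 + 1·1 = 9
  a_3 = 4·9 + 1·2 = 38
  a_4 = 4·38 + 1·9 = 161
  a_5 = 4·161 + 1·38 = 682
  a_6 = 4·682 + 1·161 = 2889
  a_7 = 4·2889 + 1·682 = 12238
  a_8 = 4·12238 + 1·2889 = 51841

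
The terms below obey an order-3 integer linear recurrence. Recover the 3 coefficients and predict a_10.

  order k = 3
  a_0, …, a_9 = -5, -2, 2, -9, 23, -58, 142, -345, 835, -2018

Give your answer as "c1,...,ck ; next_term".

-3,-1,1 ; 4874

  a_3 = -3·2 + -1·-2 + 1·-5 = -9
  a_4 = -3·-9 + -1·2 + 1·-2 = 23
  a_5 = -3·23 + -1·-9 + 1·2 = -58
  a_6 = -3·-58 + -1·23 + 1·-9 = 142
  a_7 = -3·142 + -1·-58 + 1·23 = -345
  a_8 = -3·-345 + -1·142 + 1·-58 = 835
  a_9 = -3·835 + -1·-345 + 1·142 = -2018
  a_10 = -3·-2018 + -1·835 + 1·-345 = 4874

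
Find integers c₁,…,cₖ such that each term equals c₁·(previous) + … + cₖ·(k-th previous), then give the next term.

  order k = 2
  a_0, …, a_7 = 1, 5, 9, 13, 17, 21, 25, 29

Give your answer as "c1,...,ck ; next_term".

  a_2 = 2·5 + -1·1 = 9
  a_3 = 2·9 + -1·5 = 13
  a_4 = 2·13 + -1·9 = 17
  a_5 = 2·17 + -1·13 = 21
  a_6 = 2·21 + -1·17 = 25
  a_7 = 2·25 + -1·21 = 29
  a_8 = 2·29 + -1·25 = 33

2,-1 ; 33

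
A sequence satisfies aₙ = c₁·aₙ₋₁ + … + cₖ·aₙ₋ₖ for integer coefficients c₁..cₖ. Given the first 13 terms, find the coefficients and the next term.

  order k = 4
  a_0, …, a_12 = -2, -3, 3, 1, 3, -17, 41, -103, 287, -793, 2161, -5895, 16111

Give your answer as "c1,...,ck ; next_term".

-2,1,-2,2 ; -44025

  a_4 = -2·1 + 1·3 + -2·-3 + 2·-2 = 3
  a_5 = -2·3 + 1·1 + -2·3 + 2·-3 = -17
  a_6 = -2·-17 + 1·3 + -2·1 + 2·3 = 41
  a_7 = -2·41 + 1·-17 + -2·3 + 2·1 = -103
  a_8 = -2·-103 + 1·41 + -2·-17 + 2·3 = 287
  a_9 = -2·287 + 1·-103 + -2·41 + 2·-17 = -793
  a_10 = -2·-793 + 1·287 + -2·-103 + 2·41 = 2161
  a_11 = -2·2161 + 1·-793 + -2·287 + 2·-103 = -5895
  a_12 = -2·-5895 + 1·2161 + -2·-793 + 2·287 = 16111
  a_13 = -2·16111 + 1·-5895 + -2·2161 + 2·-793 = -44025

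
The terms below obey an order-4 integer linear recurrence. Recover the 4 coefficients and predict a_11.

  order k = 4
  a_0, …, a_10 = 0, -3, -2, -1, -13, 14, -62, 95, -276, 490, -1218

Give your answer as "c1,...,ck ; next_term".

-1,4,2,-3 ; 2341

  a_4 = -1·-1 + 4·-2 + 2·-3 + -3·0 = -13
  a_5 = -1·-13 + 4·-1 + 2·-2 + -3·-3 = 14
  a_6 = -1·14 + 4·-13 + 2·-1 + -3·-2 = -62
  a_7 = -1·-62 + 4·14 + 2·-13 + -3·-1 = 95
  a_8 = -1·95 + 4·-62 + 2·14 + -3·-13 = -276
  a_9 = -1·-276 + 4·95 + 2·-62 + -3·14 = 490
  a_10 = -1·490 + 4·-276 + 2·95 + -3·-62 = -1218
  a_11 = -1·-1218 + 4·490 + 2·-276 + -3·95 = 2341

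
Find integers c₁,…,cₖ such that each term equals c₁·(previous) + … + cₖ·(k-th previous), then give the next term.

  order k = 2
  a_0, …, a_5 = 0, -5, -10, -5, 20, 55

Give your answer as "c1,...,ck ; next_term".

  a_2 = 2·-5 + -3·0 = -10
  a_3 = 2·-10 + -3·-5 = -5
  a_4 = 2·-5 + -3·-10 = 20
  a_5 = 2·20 + -3·-5 = 55
  a_6 = 2·55 + -3·20 = 50

2,-3 ; 50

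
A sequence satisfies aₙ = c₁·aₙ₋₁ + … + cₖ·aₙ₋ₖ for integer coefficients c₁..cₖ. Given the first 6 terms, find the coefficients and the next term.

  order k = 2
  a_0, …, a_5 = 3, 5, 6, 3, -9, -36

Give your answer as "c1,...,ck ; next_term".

3,-3 ; -81

  a_2 = 3·5 + -3·3 = 6
  a_3 = 3·6 + -3·5 = 3
  a_4 = 3·3 + -3·6 = -9
  a_5 = 3·-9 + -3·3 = -36
  a_6 = 3·-36 + -3·-9 = -81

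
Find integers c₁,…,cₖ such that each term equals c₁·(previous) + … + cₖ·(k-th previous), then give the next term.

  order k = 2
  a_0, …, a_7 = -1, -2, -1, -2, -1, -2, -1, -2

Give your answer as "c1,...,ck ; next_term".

  a_2 = 0·-2 + 1·-1 = -1
  a_3 = 0·-1 + 1·-2 = -2
  a_4 = 0·-2 + 1·-1 = -1
  a_5 = 0·-1 + 1·-2 = -2
  a_6 = 0·-2 + 1·-1 = -1
  a_7 = 0·-1 + 1·-2 = -2
  a_8 = 0·-2 + 1·-1 = -1

0,1 ; -1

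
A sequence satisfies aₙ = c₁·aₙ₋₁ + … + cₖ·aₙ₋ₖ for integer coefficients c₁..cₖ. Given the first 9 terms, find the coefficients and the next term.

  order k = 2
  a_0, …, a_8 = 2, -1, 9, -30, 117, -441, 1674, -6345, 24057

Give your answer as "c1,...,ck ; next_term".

  a_2 = -3·-1 + 3·2 = 9
  a_3 = -3·9 + 3·-1 = -30
  a_4 = -3·-30 + 3·9 = 117
  a_5 = -3·117 + 3·-30 = -441
  a_6 = -3·-441 + 3·117 = 1674
  a_7 = -3·1674 + 3·-441 = -6345
  a_8 = -3·-6345 + 3·1674 = 24057
  a_9 = -3·24057 + 3·-6345 = -91206

-3,3 ; -91206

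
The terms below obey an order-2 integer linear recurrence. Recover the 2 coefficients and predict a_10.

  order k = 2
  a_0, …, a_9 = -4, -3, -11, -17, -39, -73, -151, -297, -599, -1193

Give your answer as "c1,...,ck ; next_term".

1,2 ; -2391

  a_2 = 1·-3 + 2·-4 = -11
  a_3 = 1·-11 + 2·-3 = -17
  a_4 = 1·-17 + 2·-11 = -39
  a_5 = 1·-39 + 2·-17 = -73
  a_6 = 1·-73 + 2·-39 = -151
  a_7 = 1·-151 + 2·-73 = -297
  a_8 = 1·-297 + 2·-151 = -599
  a_9 = 1·-599 + 2·-297 = -1193
  a_10 = 1·-1193 + 2·-599 = -2391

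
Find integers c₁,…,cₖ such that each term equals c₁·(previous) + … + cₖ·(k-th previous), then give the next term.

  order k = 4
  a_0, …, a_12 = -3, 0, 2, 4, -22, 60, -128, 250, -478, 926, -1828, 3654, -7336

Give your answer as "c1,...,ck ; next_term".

-3,-2,1,2 ; 14724

  a_4 = -3·4 + -2·2 + 1·0 + 2·-3 = -22
  a_5 = -3·-22 + -2·4 + 1·2 + 2·0 = 60
  a_6 = -3·60 + -2·-22 + 1·4 + 2·2 = -128
  a_7 = -3·-128 + -2·60 + 1·-22 + 2·4 = 250
  a_8 = -3·250 + -2·-128 + 1·60 + 2·-22 = -478
  a_9 = -3·-478 + -2·250 + 1·-128 + 2·60 = 926
  a_10 = -3·926 + -2·-478 + 1·250 + 2·-128 = -1828
  a_11 = -3·-1828 + -2·926 + 1·-478 + 2·250 = 3654
  a_12 = -3·3654 + -2·-1828 + 1·926 + 2·-478 = -7336
  a_13 = -3·-7336 + -2·3654 + 1·-1828 + 2·926 = 14724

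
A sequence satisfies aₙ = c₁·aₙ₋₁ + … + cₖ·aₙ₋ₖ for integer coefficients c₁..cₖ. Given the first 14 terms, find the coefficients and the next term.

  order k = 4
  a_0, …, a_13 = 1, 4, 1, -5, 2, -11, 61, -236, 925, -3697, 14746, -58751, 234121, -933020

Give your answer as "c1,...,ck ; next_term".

-4,-1,-4,-1 ; 3718217

  a_4 = -4·-5 + -1·1 + -4·4 + -1·1 = 2
  a_5 = -4·2 + -1·-5 + -4·1 + -1·4 = -11
  a_6 = -4·-11 + -1·2 + -4·-5 + -1·1 = 61
  a_7 = -4·61 + -1·-11 + -4·2 + -1·-5 = -236
  a_8 = -4·-236 + -1·61 + -4·-11 + -1·2 = 925
  a_9 = -4·925 + -1·-236 + -4·61 + -1·-11 = -3697
  a_10 = -4·-3697 + -1·925 + -4·-236 + -1·61 = 14746
  a_11 = -4·14746 + -1·-3697 + -4·925 + -1·-236 = -58751
  a_12 = -4·-58751 + -1·14746 + -4·-3697 + -1·925 = 234121
  a_13 = -4·234121 + -1·-58751 + -4·14746 + -1·-3697 = -933020
  a_14 = -4·-933020 + -1·234121 + -4·-58751 + -1·14746 = 3718217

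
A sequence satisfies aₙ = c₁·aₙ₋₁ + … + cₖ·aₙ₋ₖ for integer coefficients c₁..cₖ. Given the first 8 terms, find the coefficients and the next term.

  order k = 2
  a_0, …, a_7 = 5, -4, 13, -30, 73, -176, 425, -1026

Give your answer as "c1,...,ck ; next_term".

  a_2 = -2·-4 + 1·5 = 13
  a_3 = -2·13 + 1·-4 = -30
  a_4 = -2·-30 + 1·13 = 73
  a_5 = -2·73 + 1·-30 = -176
  a_6 = -2·-176 + 1·73 = 425
  a_7 = -2·425 + 1·-176 = -1026
  a_8 = -2·-1026 + 1·425 = 2477

-2,1 ; 2477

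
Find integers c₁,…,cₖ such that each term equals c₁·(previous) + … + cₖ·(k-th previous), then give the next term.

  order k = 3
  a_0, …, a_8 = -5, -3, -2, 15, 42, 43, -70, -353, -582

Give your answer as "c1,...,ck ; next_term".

2,-3,-2 ; 35

  a_3 = 2·-2 + -3·-3 + -2·-5 = 15
  a_4 = 2·15 + -3·-2 + -2·-3 = 42
  a_5 = 2·42 + -3·15 + -2·-2 = 43
  a_6 = 2·43 + -3·42 + -2·15 = -70
  a_7 = 2·-70 + -3·43 + -2·42 = -353
  a_8 = 2·-353 + -3·-70 + -2·43 = -582
  a_9 = 2·-582 + -3·-353 + -2·-70 = 35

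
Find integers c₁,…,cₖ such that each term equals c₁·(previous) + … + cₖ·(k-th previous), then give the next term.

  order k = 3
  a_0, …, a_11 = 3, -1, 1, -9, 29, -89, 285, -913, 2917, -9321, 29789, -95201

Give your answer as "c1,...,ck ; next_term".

  a_3 = -3·1 + 0·-1 + -2·3 = -9
  a_4 = -3·-9 + 0·1 + -2·-1 = 29
  a_5 = -3·29 + 0·-9 + -2·1 = -89
  a_6 = -3·-89 + 0·29 + -2·-9 = 285
  a_7 = -3·285 + 0·-89 + -2·29 = -913
  a_8 = -3·-913 + 0·285 + -2·-89 = 2917
  a_9 = -3·2917 + 0·-913 + -2·285 = -9321
  a_10 = -3·-9321 + 0·2917 + -2·-913 = 29789
  a_11 = -3·29789 + 0·-9321 + -2·2917 = -95201
  a_12 = -3·-95201 + 0·29789 + -2·-9321 = 304245

-3,0,-2 ; 304245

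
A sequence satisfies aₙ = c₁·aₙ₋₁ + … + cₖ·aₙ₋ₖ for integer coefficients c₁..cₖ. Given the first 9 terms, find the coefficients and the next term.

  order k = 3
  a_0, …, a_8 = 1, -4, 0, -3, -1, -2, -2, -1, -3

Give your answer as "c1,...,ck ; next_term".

-1,1,1 ; 0

  a_3 = -1·0 + 1·-4 + 1·1 = -3
  a_4 = -1·-3 + 1·0 + 1·-4 = -1
  a_5 = -1·-1 + 1·-3 + 1·0 = -2
  a_6 = -1·-2 + 1·-1 + 1·-3 = -2
  a_7 = -1·-2 + 1·-2 + 1·-1 = -1
  a_8 = -1·-1 + 1·-2 + 1·-2 = -3
  a_9 = -1·-3 + 1·-1 + 1·-2 = 0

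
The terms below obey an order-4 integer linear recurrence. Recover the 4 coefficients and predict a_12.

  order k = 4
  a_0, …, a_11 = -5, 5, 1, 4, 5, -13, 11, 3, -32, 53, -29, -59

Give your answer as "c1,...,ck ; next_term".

  a_4 = -1·4 + -1·1 + 1·5 + -1·-5 = 5
  a_5 = -1·5 + -1·4 + 1·1 + -1·5 = -13
  a_6 = -1·-13 + -1·5 + 1·4 + -1·1 = 11
  a_7 = -1·11 + -1·-13 + 1·5 + -1·4 = 3
  a_8 = -1·3 + -1·11 + 1·-13 + -1·5 = -32
  a_9 = -1·-32 + -1·3 + 1·11 + -1·-13 = 53
  a_10 = -1·53 + -1·-32 + 1·3 + -1·11 = -29
  a_11 = -1·-29 + -1·53 + 1·-32 + -1·3 = -59
  a_12 = -1·-59 + -1·-29 + 1·53 + -1·-32 = 173

-1,-1,1,-1 ; 173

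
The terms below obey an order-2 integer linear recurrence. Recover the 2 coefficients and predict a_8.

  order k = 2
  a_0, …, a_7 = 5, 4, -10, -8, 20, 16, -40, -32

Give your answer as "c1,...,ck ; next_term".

  a_2 = 0·4 + -2·5 = -10
  a_3 = 0·-10 + -2·4 = -8
  a_4 = 0·-8 + -2·-10 = 20
  a_5 = 0·20 + -2·-8 = 16
  a_6 = 0·16 + -2·20 = -40
  a_7 = 0·-40 + -2·16 = -32
  a_8 = 0·-32 + -2·-40 = 80

0,-2 ; 80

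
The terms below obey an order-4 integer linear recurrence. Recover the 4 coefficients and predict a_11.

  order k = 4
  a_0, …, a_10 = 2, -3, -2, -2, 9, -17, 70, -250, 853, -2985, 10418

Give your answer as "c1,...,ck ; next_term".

  a_4 = -3·-2 + 1·-2 + -3·-3 + -2·2 = 9
  a_5 = -3·9 + 1·-2 + -3·-2 + -2·-3 = -17
  a_6 = -3·-17 + 1·9 + -3·-2 + -2·-2 = 70
  a_7 = -3·70 + 1·-17 + -3·9 + -2·-2 = -250
  a_8 = -3·-250 + 1·70 + -3·-17 + -2·9 = 853
  a_9 = -3·853 + 1·-250 + -3·70 + -2·-17 = -2985
  a_10 = -3·-2985 + 1·853 + -3·-250 + -2·70 = 10418
  a_11 = -3·10418 + 1·-2985 + -3·853 + -2·-250 = -36298

-3,1,-3,-2 ; -36298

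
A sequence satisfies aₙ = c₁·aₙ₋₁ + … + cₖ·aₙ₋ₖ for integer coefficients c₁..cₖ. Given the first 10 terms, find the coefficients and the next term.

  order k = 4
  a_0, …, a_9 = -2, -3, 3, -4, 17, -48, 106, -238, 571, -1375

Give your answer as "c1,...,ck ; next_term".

  a_4 = -3·-4 + -3·3 + -4·-3 + -1·-2 = 17
  a_5 = -3·17 + -3·-4 + -4·3 + -1·-3 = -48
  a_6 = -3·-48 + -3·17 + -4·-4 + -1·3 = 106
  a_7 = -3·106 + -3·-48 + -4·17 + -1·-4 = -238
  a_8 = -3·-238 + -3·106 + -4·-48 + -1·17 = 571
  a_9 = -3·571 + -3·-238 + -4·106 + -1·-48 = -1375
  a_10 = -3·-1375 + -3·571 + -4·-238 + -1·106 = 3258

-3,-3,-4,-1 ; 3258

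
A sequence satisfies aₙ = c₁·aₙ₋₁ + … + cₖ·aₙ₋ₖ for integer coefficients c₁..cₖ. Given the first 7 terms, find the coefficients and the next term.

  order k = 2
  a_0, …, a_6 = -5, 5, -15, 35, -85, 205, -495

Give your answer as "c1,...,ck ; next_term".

-2,1 ; 1195

  a_2 = -2·5 + 1·-5 = -15
  a_3 = -2·-15 + 1·5 = 35
  a_4 = -2·35 + 1·-15 = -85
  a_5 = -2·-85 + 1·35 = 205
  a_6 = -2·205 + 1·-85 = -495
  a_7 = -2·-495 + 1·205 = 1195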